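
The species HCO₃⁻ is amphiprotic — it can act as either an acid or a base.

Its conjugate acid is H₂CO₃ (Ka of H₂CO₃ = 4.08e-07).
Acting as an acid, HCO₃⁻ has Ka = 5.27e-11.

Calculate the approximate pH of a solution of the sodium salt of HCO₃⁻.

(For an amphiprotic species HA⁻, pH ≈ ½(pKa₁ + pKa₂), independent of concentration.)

pKa₁ = -log(4.08e-07) = 6.39; pKa₂ = -log(5.27e-11) = 10.28. For an amphiprotic species, pH ≈ ½(pKa₁ + pKa₂) = ½(6.39 + 10.28) = 8.33.

pH = 8.33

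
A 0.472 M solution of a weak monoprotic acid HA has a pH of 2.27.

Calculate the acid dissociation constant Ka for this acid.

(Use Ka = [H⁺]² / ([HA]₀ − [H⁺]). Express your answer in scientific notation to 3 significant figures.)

[H⁺] = 10^(−pH) = 10^(−2.27) = 5.370e-03 M. For HA ⇌ H⁺ + A⁻, Ka = [H⁺][A⁻]/[HA] = [H⁺]² / ([HA]₀ − [H⁺]) = (5.370e-03)² / (0.472 − 5.370e-03) = 6.18e-05.

K_a = 6.18e-05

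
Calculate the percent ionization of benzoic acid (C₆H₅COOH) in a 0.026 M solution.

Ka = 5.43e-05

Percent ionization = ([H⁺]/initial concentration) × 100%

Using Ka equilibrium: x² + Ka×x - Ka×C = 0. Solving: [H⁺] = 1.1614e-03. Percent = (1.1614e-03/0.026) × 100

Percent ionization = 4.47%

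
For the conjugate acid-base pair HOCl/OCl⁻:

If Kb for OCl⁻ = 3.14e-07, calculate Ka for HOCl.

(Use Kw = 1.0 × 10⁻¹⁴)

For a conjugate pair Ka × Kb = Kw, so Ka = Kw/Kb = 1.0 × 10⁻¹⁴ / 3.14e-07 = 3.18e-08.

K_a = 3.18e-08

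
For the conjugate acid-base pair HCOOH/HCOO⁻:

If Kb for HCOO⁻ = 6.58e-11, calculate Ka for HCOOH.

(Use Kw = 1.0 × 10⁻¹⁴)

For a conjugate pair Ka × Kb = Kw, so Ka = Kw/Kb = 1.0 × 10⁻¹⁴ / 6.58e-11 = 1.52e-04.

K_a = 1.52e-04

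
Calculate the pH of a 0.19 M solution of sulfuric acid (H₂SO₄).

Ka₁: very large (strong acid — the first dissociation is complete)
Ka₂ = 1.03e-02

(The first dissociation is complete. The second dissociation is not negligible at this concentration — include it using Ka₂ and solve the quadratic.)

First dissociation is complete: [H⁺]₀ = [HSO₄⁻]₀ = C = 0.19 M. Second dissociation HSO₄⁻ ⇌ H⁺ + SO₄²⁻: let x = [SO₄²⁻]. Ka₂ = (C + x)·x / (C − x) = 1.03e-02 → x² + (C + Ka₂)·x − Ka₂·C = 0 → x² + 0.20030·x − 1.957e-03 = 0. x = (−0.20030 + √(0.20030² + 4 × 1.957e-03)) / 2 = 9.3353e-03 M. [H⁺] = C + x = 0.19 + 9.3353e-03 = 1.9934e-01 M. pH = -log(1.9934e-01) = 0.70.

pH = 0.70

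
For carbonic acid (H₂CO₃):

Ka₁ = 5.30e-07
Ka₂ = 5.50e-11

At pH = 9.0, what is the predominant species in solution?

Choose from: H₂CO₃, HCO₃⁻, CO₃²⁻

pKa₁ = 6.28, pKa₂ = 10.26. For a polyprotic acid the predominant species crosses at each pKa: below pKa_n the protonated form dominates, above it the deprotonated form does. At pH = 9.0, the predominant species is HCO₃⁻.

HCO₃⁻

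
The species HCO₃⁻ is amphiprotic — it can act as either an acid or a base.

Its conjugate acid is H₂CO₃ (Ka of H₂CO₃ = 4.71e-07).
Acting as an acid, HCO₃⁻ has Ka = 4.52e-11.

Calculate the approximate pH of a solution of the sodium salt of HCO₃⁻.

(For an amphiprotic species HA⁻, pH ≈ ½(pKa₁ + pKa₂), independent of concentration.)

pKa₁ = -log(4.71e-07) = 6.33; pKa₂ = -log(4.52e-11) = 10.34. For an amphiprotic species, pH ≈ ½(pKa₁ + pKa₂) = ½(6.33 + 10.34) = 8.34.

pH = 8.34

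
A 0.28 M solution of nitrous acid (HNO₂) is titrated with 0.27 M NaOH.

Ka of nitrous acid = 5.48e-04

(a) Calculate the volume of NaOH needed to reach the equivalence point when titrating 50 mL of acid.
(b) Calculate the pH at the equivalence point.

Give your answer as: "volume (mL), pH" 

moles acid = 0.28 × 50/1000 = 0.014 mol; V_base = moles/0.27 × 1000 = 51.9 mL. At equivalence only the conjugate base is present: [A⁻] = 0.014/0.102 = 1.3745e-01 M. Kb = Kw/Ka = 1.82e-11; [OH⁻] = √(Kb × [A⁻]) = 1.5838e-06; pOH = 5.80; pH = 14 - pOH = 8.20.

V = 51.9 mL, pH = 8.20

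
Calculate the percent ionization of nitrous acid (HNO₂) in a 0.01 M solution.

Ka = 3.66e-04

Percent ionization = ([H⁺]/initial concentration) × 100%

Using Ka equilibrium: x² + Ka×x - Ka×C = 0. Solving: [H⁺] = 1.7388e-03. Percent = (1.7388e-03/0.01) × 100

Percent ionization = 17.4%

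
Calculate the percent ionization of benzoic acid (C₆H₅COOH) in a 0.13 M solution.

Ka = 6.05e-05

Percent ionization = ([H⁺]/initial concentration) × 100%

Using Ka equilibrium: x² + Ka×x - Ka×C = 0. Solving: [H⁺] = 2.7744e-03. Percent = (2.7744e-03/0.13) × 100

Percent ionization = 2.13%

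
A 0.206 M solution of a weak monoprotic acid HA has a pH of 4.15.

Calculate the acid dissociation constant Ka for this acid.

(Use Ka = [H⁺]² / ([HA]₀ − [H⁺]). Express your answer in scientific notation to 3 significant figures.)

[H⁺] = 10^(−pH) = 10^(−4.15) = 7.079e-05 M. For HA ⇌ H⁺ + A⁻, Ka = [H⁺][A⁻]/[HA] = [H⁺]² / ([HA]₀ − [H⁺]) = (7.079e-05)² / (0.206 − 7.079e-05) = 2.43e-08.

K_a = 2.43e-08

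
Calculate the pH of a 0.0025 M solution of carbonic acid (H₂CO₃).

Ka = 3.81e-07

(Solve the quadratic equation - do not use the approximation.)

x² + Ka×x - Ka×C = 0. Using quadratic formula: [H⁺] = 3.0673e-05

pH = 4.51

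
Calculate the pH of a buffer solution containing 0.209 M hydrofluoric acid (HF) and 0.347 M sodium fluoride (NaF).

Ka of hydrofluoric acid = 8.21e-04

pKa = -log(8.21e-04) = 3.09. pH = pKa + log([A⁻]/[HA]) = 3.09 + log(0.347/0.209)

pH = 3.31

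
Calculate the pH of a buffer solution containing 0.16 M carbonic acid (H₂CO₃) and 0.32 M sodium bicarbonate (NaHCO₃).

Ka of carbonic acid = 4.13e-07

pKa = -log(4.13e-07) = 6.38. pH = pKa + log([A⁻]/[HA]) = 6.38 + log(0.32/0.16)

pH = 6.69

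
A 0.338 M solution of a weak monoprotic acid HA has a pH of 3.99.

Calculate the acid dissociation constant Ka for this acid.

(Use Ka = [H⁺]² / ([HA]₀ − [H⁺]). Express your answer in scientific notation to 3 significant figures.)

[H⁺] = 10^(−pH) = 10^(−3.99) = 1.023e-04 M. For HA ⇌ H⁺ + A⁻, Ka = [H⁺][A⁻]/[HA] = [H⁺]² / ([HA]₀ − [H⁺]) = (1.023e-04)² / (0.338 − 1.023e-04) = 3.10e-08.

K_a = 3.10e-08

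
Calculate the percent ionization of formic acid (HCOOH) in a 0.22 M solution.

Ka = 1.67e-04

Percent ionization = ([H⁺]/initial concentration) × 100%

Using Ka equilibrium: x² + Ka×x - Ka×C = 0. Solving: [H⁺] = 5.9784e-03. Percent = (5.9784e-03/0.22) × 100

Percent ionization = 2.72%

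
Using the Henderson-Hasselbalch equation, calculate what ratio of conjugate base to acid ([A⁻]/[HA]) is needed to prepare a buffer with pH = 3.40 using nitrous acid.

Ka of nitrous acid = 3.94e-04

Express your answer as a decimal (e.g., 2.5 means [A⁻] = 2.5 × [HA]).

pKa = -log(3.94e-04) = 3.4045. pH = pKa + log([A⁻]/[HA]), so log([A⁻]/[HA]) = pH − pKa = 3.40 − 3.4045 = -0.0045. [A⁻]/[HA] = 10^(-0.0045) = 0.990

[A⁻]/[HA] = 0.990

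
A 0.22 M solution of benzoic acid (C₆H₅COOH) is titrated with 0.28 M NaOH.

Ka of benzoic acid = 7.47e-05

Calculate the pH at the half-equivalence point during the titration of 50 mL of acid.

At half-equivalence [HA] = [A⁻], so Henderson-Hasselbalch gives pH = pKa = -log(7.47e-05) = 4.13.

pH = pKa = 4.13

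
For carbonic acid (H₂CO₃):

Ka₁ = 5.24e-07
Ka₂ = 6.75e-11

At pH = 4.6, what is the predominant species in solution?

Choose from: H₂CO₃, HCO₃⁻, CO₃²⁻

pKa₁ = 6.28, pKa₂ = 10.17. For a polyprotic acid the predominant species crosses at each pKa: below pKa_n the protonated form dominates, above it the deprotonated form does. At pH = 4.6, the predominant species is H₂CO₃.

H₂CO₃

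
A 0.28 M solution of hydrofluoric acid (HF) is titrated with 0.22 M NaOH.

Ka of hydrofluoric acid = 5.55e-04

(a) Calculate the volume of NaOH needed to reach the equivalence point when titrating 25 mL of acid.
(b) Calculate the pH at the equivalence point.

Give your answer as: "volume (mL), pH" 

moles acid = 0.28 × 25/1000 = 0.007 mol; V_base = moles/0.22 × 1000 = 31.8 mL. At equivalence only the conjugate base is present: [A⁻] = 0.007/0.057 = 1.2320e-01 M. Kb = Kw/Ka = 1.80e-11; [OH⁻] = √(Kb × [A⁻]) = 1.4899e-06; pOH = 5.83; pH = 14 - pOH = 8.17.

V = 31.8 mL, pH = 8.17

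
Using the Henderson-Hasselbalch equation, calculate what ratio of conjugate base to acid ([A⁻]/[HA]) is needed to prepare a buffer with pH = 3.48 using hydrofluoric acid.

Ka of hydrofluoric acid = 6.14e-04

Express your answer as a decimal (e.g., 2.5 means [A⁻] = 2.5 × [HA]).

pKa = -log(6.14e-04) = 3.2118. pH = pKa + log([A⁻]/[HA]), so log([A⁻]/[HA]) = pH − pKa = 3.48 − 3.2118 = 0.2682. [A⁻]/[HA] = 10^(0.2682) = 1.85

[A⁻]/[HA] = 1.85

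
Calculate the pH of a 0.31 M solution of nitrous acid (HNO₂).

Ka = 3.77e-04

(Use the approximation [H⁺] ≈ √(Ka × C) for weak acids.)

[H⁺] = √(Ka × C) = √(3.77e-04 × 0.31) = 1.0811e-02. pH = -log(1.0811e-02)

pH = 1.97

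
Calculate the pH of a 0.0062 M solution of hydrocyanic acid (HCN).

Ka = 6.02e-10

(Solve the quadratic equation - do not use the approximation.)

x² + Ka×x - Ka×C = 0. Using quadratic formula: [H⁺] = 1.9316e-06

pH = 5.71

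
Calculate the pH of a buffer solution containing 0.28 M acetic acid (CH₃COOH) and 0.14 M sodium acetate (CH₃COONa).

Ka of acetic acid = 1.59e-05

pKa = -log(1.59e-05) = 4.80. pH = pKa + log([A⁻]/[HA]) = 4.80 + log(0.14/0.28)

pH = 4.50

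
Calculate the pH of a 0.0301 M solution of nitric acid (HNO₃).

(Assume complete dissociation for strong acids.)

[H⁺] = 0.0301 M for strong acid. pH = -log[H⁺] = -log(0.0301)

pH = 1.52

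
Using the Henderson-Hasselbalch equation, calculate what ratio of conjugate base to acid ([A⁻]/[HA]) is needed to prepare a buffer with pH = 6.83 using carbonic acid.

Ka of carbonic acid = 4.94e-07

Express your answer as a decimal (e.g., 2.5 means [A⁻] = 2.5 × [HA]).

pKa = -log(4.94e-07) = 6.3063. pH = pKa + log([A⁻]/[HA]), so log([A⁻]/[HA]) = pH − pKa = 6.83 − 6.3063 = 0.5237. [A⁻]/[HA] = 10^(0.5237) = 3.34

[A⁻]/[HA] = 3.34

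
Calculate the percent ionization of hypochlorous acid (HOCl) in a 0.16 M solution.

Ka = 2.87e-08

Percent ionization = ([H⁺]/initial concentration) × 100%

Using Ka equilibrium: x² + Ka×x - Ka×C = 0. Solving: [H⁺] = 6.7750e-05. Percent = (6.7750e-05/0.16) × 100

Percent ionization = 0.0423%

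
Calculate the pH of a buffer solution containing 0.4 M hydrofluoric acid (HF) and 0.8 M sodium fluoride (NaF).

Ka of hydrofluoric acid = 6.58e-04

pKa = -log(6.58e-04) = 3.18. pH = pKa + log([A⁻]/[HA]) = 3.18 + log(0.8/0.4)

pH = 3.48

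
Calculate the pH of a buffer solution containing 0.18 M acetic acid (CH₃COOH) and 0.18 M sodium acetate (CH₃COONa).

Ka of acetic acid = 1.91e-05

pKa = -log(1.91e-05) = 4.72. pH = pKa + log([A⁻]/[HA]) = 4.72 + log(0.18/0.18)

pH = 4.72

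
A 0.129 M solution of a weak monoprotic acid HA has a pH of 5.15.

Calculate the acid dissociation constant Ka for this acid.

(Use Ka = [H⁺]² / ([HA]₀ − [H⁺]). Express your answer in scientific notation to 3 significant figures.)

[H⁺] = 10^(−pH) = 10^(−5.15) = 7.079e-06 M. For HA ⇌ H⁺ + A⁻, Ka = [H⁺][A⁻]/[HA] = [H⁺]² / ([HA]₀ − [H⁺]) = (7.079e-06)² / (0.129 − 7.079e-06) = 3.89e-10.

K_a = 3.89e-10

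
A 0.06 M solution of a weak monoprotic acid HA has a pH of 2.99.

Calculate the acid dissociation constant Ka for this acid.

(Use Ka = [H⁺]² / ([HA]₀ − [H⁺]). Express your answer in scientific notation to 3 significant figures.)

[H⁺] = 10^(−pH) = 10^(−2.99) = 1.023e-03 M. For HA ⇌ H⁺ + A⁻, Ka = [H⁺][A⁻]/[HA] = [H⁺]² / ([HA]₀ − [H⁺]) = (1.023e-03)² / (0.06 − 1.023e-03) = 1.78e-05.

K_a = 1.78e-05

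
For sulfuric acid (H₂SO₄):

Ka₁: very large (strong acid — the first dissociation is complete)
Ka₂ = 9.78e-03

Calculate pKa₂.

pKa₂ = -log(Ka₂) = -log(9.78e-03) = 2.01.

pK_{a2} = 2.01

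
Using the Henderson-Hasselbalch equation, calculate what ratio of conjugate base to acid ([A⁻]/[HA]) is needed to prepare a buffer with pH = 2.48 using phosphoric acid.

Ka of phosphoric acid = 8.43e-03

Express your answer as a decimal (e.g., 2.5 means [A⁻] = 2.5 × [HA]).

pKa = -log(8.43e-03) = 2.0742. pH = pKa + log([A⁻]/[HA]), so log([A⁻]/[HA]) = pH − pKa = 2.48 − 2.0742 = 0.4058. [A⁻]/[HA] = 10^(0.4058) = 2.55

[A⁻]/[HA] = 2.55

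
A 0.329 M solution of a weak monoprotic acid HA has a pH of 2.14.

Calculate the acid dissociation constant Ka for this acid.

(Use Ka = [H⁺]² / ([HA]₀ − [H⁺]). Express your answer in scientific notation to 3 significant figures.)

[H⁺] = 10^(−pH) = 10^(−2.14) = 7.244e-03 M. For HA ⇌ H⁺ + A⁻, Ka = [H⁺][A⁻]/[HA] = [H⁺]² / ([HA]₀ − [H⁺]) = (7.244e-03)² / (0.329 − 7.244e-03) = 1.63e-04.

K_a = 1.63e-04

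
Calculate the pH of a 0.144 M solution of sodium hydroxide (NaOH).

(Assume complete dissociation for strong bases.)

[OH⁻] = 0.144 M for strong base. pOH = -log[OH⁻] = 0.84, pH = 14 - pOH

pH = 13.16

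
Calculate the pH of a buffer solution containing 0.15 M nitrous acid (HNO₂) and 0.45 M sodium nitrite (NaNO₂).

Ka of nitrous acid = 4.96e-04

pKa = -log(4.96e-04) = 3.30. pH = pKa + log([A⁻]/[HA]) = 3.30 + log(0.45/0.15)

pH = 3.78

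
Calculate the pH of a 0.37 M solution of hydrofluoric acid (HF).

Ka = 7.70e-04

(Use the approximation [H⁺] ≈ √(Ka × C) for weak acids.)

[H⁺] = √(Ka × C) = √(7.70e-04 × 0.37) = 1.6879e-02. pH = -log(1.6879e-02)

pH = 1.77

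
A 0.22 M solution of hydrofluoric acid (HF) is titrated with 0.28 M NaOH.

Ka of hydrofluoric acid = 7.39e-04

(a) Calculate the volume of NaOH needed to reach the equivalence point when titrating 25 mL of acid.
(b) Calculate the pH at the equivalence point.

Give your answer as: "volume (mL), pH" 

moles acid = 0.22 × 25/1000 = 0.0055 mol; V_base = moles/0.28 × 1000 = 19.6 mL. At equivalence only the conjugate base is present: [A⁻] = 0.0055/0.045 = 1.2320e-01 M. Kb = Kw/Ka = 1.35e-11; [OH⁻] = √(Kb × [A⁻]) = 1.2912e-06; pOH = 5.89; pH = 14 - pOH = 8.11.

V = 19.6 mL, pH = 8.11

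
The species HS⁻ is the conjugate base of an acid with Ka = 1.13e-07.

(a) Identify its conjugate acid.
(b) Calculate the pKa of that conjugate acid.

(a) The conjugate acid is formed by adding one H⁺ to HS⁻, giving H₂S. (b) pKa = -log(Ka) = -log(1.13e-07) = 6.95.

Conjugate acid: H₂S; pK_a = 6.95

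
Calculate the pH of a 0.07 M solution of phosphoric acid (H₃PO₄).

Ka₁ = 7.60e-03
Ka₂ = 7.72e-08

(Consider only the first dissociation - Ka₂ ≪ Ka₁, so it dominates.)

First dissociation dominates. From Ka₁ = [H⁺][HA⁻]/[H₂A], x² + Ka₁·x − Ka₁·C = 0 with C = 0.07 M and Ka₁ = 7.60e-03. Solving: [H⁺] = (−Ka₁ + √(Ka₁² + 4·Ka₁·C)) / 2 = 1.9576e-02 M. pH = -log(1.9576e-02) = 1.71.

pH = 1.71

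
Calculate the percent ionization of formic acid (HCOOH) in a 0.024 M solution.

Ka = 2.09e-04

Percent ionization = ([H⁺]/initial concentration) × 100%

Using Ka equilibrium: x² + Ka×x - Ka×C = 0. Solving: [H⁺] = 2.1376e-03. Percent = (2.1376e-03/0.024) × 100

Percent ionization = 8.91%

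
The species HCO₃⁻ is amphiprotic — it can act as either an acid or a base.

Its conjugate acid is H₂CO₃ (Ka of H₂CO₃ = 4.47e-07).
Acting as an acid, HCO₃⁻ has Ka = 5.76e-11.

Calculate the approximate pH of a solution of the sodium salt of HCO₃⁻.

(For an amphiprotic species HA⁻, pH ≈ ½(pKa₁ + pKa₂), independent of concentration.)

pKa₁ = -log(4.47e-07) = 6.35; pKa₂ = -log(5.76e-11) = 10.24. For an amphiprotic species, pH ≈ ½(pKa₁ + pKa₂) = ½(6.35 + 10.24) = 8.29.

pH = 8.29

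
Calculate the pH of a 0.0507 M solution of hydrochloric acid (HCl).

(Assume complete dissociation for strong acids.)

[H⁺] = 0.0507 M for strong acid. pH = -log[H⁺] = -log(0.0507)

pH = 1.29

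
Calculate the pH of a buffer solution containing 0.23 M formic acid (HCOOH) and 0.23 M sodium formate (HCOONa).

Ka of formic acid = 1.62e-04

pKa = -log(1.62e-04) = 3.79. pH = pKa + log([A⁻]/[HA]) = 3.79 + log(0.23/0.23)

pH = 3.79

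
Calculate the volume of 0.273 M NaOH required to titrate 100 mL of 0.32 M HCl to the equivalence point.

At equivalence: moles acid = moles base. moles HCl = 0.32 × 100/1000 = 0.032 mol. V_base = moles / 0.273 × 1000 = 117.2 mL.

V_{base} = 117.2 mL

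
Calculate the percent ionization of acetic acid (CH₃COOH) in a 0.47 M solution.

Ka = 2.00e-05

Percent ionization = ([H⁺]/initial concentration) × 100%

Using Ka equilibrium: x² + Ka×x - Ka×C = 0. Solving: [H⁺] = 3.0560e-03. Percent = (3.0560e-03/0.47) × 100

Percent ionization = 0.65%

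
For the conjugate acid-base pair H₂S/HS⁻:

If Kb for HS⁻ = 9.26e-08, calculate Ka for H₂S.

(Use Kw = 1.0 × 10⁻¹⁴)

For a conjugate pair Ka × Kb = Kw, so Ka = Kw/Kb = 1.0 × 10⁻¹⁴ / 9.26e-08 = 1.08e-07.

K_a = 1.08e-07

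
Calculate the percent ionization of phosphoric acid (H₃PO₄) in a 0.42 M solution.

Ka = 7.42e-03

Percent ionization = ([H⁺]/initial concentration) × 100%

Using Ka equilibrium: x² + Ka×x - Ka×C = 0. Solving: [H⁺] = 5.2238e-02. Percent = (5.2238e-02/0.42) × 100

Percent ionization = 12.4%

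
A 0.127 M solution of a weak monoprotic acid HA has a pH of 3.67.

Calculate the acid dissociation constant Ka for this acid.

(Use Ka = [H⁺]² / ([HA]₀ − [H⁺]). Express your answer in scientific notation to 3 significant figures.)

[H⁺] = 10^(−pH) = 10^(−3.67) = 2.138e-04 M. For HA ⇌ H⁺ + A⁻, Ka = [H⁺][A⁻]/[HA] = [H⁺]² / ([HA]₀ − [H⁺]) = (2.138e-04)² / (0.127 − 2.138e-04) = 3.61e-07.

K_a = 3.61e-07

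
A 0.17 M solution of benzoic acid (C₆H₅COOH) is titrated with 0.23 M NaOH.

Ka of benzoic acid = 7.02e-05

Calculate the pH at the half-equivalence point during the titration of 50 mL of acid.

At half-equivalence [HA] = [A⁻], so Henderson-Hasselbalch gives pH = pKa = -log(7.02e-05) = 4.15.

pH = pKa = 4.15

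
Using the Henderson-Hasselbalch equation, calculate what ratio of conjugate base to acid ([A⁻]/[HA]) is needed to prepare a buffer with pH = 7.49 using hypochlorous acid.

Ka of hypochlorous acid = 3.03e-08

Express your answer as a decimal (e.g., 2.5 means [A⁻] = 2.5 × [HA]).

pKa = -log(3.03e-08) = 7.5186. pH = pKa + log([A⁻]/[HA]), so log([A⁻]/[HA]) = pH − pKa = 7.49 − 7.5186 = -0.0286. [A⁻]/[HA] = 10^(-0.0286) = 0.936

[A⁻]/[HA] = 0.936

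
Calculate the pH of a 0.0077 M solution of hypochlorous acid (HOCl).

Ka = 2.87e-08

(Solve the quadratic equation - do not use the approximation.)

x² + Ka×x - Ka×C = 0. Using quadratic formula: [H⁺] = 1.4851e-05

pH = 4.83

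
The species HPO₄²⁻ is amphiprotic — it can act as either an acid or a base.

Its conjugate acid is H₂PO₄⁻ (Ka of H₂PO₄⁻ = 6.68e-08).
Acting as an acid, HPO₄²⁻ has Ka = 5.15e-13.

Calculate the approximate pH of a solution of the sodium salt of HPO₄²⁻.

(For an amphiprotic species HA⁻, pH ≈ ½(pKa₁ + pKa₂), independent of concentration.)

pKa₁ = -log(6.68e-08) = 7.18; pKa₂ = -log(5.15e-13) = 12.29. For an amphiprotic species, pH ≈ ½(pKa₁ + pKa₂) = ½(7.18 + 12.29) = 9.73.

pH = 9.73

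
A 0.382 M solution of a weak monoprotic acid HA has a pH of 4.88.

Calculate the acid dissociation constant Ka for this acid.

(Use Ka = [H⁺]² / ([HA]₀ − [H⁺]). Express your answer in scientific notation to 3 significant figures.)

[H⁺] = 10^(−pH) = 10^(−4.88) = 1.318e-05 M. For HA ⇌ H⁺ + A⁻, Ka = [H⁺][A⁻]/[HA] = [H⁺]² / ([HA]₀ − [H⁺]) = (1.318e-05)² / (0.382 − 1.318e-05) = 4.55e-10.

K_a = 4.55e-10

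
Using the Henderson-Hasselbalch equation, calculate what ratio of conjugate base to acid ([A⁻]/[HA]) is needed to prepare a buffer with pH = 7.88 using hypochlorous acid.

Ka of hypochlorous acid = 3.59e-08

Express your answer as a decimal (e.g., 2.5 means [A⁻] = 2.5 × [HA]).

pKa = -log(3.59e-08) = 7.4449. pH = pKa + log([A⁻]/[HA]), so log([A⁻]/[HA]) = pH − pKa = 7.88 − 7.4449 = 0.4351. [A⁻]/[HA] = 10^(0.4351) = 2.72

[A⁻]/[HA] = 2.72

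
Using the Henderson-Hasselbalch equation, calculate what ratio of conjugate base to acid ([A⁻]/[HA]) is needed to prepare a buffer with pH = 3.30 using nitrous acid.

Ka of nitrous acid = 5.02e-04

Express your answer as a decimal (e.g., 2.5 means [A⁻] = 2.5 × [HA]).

pKa = -log(5.02e-04) = 3.2993. pH = pKa + log([A⁻]/[HA]), so log([A⁻]/[HA]) = pH − pKa = 3.30 − 3.2993 = 0.0007. [A⁻]/[HA] = 10^(0.0007) = 1.00

[A⁻]/[HA] = 1.00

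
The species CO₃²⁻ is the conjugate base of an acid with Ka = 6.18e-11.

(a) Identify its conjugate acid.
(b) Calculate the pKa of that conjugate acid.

(a) The conjugate acid is formed by adding one H⁺ to CO₃²⁻, giving HCO₃⁻. (b) pKa = -log(Ka) = -log(6.18e-11) = 10.21.

Conjugate acid: HCO₃⁻; pK_a = 10.21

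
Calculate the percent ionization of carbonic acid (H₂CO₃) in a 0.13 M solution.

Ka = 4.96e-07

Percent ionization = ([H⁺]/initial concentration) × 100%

Using Ka equilibrium: x² + Ka×x - Ka×C = 0. Solving: [H⁺] = 2.5368e-04. Percent = (2.5368e-04/0.13) × 100

Percent ionization = 0.195%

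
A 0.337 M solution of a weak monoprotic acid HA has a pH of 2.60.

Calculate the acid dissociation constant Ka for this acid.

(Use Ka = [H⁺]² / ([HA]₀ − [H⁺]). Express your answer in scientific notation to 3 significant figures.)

[H⁺] = 10^(−pH) = 10^(−2.60) = 2.512e-03 M. For HA ⇌ H⁺ + A⁻, Ka = [H⁺][A⁻]/[HA] = [H⁺]² / ([HA]₀ − [H⁺]) = (2.512e-03)² / (0.337 − 2.512e-03) = 1.89e-05.

K_a = 1.89e-05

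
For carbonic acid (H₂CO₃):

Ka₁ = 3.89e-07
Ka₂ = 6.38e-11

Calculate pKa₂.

pKa₂ = -log(Ka₂) = -log(6.38e-11) = 10.20.

pK_{a2} = 10.20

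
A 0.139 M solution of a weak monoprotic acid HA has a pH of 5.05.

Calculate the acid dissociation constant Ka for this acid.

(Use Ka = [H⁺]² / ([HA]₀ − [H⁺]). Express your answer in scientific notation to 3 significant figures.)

[H⁺] = 10^(−pH) = 10^(−5.05) = 8.913e-06 M. For HA ⇌ H⁺ + A⁻, Ka = [H⁺][A⁻]/[HA] = [H⁺]² / ([HA]₀ − [H⁺]) = (8.913e-06)² / (0.139 − 8.913e-06) = 5.71e-10.

K_a = 5.71e-10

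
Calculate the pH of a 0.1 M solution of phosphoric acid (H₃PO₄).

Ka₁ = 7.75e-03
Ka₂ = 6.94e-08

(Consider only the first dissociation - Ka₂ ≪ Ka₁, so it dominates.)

First dissociation dominates. From Ka₁ = [H⁺][HA⁻]/[H₂A], x² + Ka₁·x − Ka₁·C = 0 with C = 0.1 M and Ka₁ = 7.75e-03. Solving: [H⁺] = (−Ka₁ + √(Ka₁² + 4·Ka₁·C)) / 2 = 2.4232e-02 M. pH = -log(2.4232e-02) = 1.62.

pH = 1.62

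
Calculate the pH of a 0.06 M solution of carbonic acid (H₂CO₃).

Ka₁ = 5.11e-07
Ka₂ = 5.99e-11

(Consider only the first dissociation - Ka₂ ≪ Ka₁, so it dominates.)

First dissociation dominates. From Ka₁ = [H⁺][HA⁻]/[H₂A], x² + Ka₁·x − Ka₁·C = 0 with C = 0.06 M and Ka₁ = 5.11e-07. Solving: [H⁺] = (−Ka₁ + √(Ka₁² + 4·Ka₁·C)) / 2 = 1.7484e-04 M. pH = -log(1.7484e-04) = 3.76.

pH = 3.76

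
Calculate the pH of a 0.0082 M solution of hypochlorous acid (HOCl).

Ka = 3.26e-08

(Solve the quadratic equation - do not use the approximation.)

x² + Ka×x - Ka×C = 0. Using quadratic formula: [H⁺] = 1.6334e-05

pH = 4.79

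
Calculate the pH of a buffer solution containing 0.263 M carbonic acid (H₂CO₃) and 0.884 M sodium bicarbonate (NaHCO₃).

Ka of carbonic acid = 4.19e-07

pKa = -log(4.19e-07) = 6.38. pH = pKa + log([A⁻]/[HA]) = 6.38 + log(0.884/0.263)

pH = 6.90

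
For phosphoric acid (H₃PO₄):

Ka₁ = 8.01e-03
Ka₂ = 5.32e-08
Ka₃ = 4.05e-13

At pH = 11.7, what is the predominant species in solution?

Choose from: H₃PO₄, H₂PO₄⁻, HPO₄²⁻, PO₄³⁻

pKa₁ = 2.10, pKa₂ = 7.27, pKa₃ = 12.39. For a polyprotic acid the predominant species crosses at each pKa: below pKa_n the protonated form dominates, above it the deprotonated form does. At pH = 11.7, the predominant species is HPO₄²⁻.

HPO₄²⁻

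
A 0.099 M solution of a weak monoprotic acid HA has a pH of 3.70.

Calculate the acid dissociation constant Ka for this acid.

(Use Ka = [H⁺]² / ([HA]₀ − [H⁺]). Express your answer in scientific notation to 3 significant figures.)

[H⁺] = 10^(−pH) = 10^(−3.70) = 1.995e-04 M. For HA ⇌ H⁺ + A⁻, Ka = [H⁺][A⁻]/[HA] = [H⁺]² / ([HA]₀ − [H⁺]) = (1.995e-04)² / (0.099 − 1.995e-04) = 4.03e-07.

K_a = 4.03e-07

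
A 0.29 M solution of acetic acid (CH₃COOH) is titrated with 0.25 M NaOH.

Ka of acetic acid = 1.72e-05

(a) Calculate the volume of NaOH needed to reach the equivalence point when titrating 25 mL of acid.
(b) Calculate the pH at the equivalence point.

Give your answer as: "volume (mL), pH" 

moles acid = 0.29 × 25/1000 = 0.00725 mol; V_base = moles/0.25 × 1000 = 29.0 mL. At equivalence only the conjugate base is present: [A⁻] = 0.00725/0.054 = 1.3426e-01 M. Kb = Kw/Ka = 5.81e-10; [OH⁻] = √(Kb × [A⁻]) = 8.8350e-06; pOH = 5.05; pH = 14 - pOH = 8.95.

V = 29.0 mL, pH = 8.95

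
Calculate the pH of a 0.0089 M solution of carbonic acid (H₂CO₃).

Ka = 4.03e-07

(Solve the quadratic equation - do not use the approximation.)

x² + Ka×x - Ka×C = 0. Using quadratic formula: [H⁺] = 5.9688e-05

pH = 4.22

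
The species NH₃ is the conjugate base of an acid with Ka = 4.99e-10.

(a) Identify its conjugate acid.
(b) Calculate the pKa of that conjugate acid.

(a) The conjugate acid is formed by adding one H⁺ to NH₃, giving NH₄⁺. (b) pKa = -log(Ka) = -log(4.99e-10) = 9.30.

Conjugate acid: NH₄⁺; pK_a = 9.30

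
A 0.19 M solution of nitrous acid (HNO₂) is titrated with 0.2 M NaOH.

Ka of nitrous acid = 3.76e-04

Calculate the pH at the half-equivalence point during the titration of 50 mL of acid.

At half-equivalence [HA] = [A⁻], so Henderson-Hasselbalch gives pH = pKa = -log(3.76e-04) = 3.42.

pH = pKa = 3.42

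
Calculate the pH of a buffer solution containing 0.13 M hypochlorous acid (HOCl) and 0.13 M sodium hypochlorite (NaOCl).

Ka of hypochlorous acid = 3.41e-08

pKa = -log(3.41e-08) = 7.47. pH = pKa + log([A⁻]/[HA]) = 7.47 + log(0.13/0.13)

pH = 7.47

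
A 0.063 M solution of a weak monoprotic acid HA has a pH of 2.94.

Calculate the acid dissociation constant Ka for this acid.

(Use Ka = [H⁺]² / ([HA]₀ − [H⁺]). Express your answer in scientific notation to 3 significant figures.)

[H⁺] = 10^(−pH) = 10^(−2.94) = 1.148e-03 M. For HA ⇌ H⁺ + A⁻, Ka = [H⁺][A⁻]/[HA] = [H⁺]² / ([HA]₀ − [H⁺]) = (1.148e-03)² / (0.063 − 1.148e-03) = 2.13e-05.

K_a = 2.13e-05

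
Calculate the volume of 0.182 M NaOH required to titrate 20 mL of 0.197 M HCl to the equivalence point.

At equivalence: moles acid = moles base. moles HCl = 0.197 × 20/1000 = 0.00394 mol. V_base = moles / 0.182 × 1000 = 21.6 mL.

V_{base} = 21.6 mL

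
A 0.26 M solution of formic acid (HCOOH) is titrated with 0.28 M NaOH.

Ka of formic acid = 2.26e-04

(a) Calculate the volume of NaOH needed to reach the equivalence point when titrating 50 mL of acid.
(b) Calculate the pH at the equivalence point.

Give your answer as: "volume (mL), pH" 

moles acid = 0.26 × 50/1000 = 0.013 mol; V_base = moles/0.28 × 1000 = 46.4 mL. At equivalence only the conjugate base is present: [A⁻] = 0.013/0.096 = 1.3481e-01 M. Kb = Kw/Ka = 4.42e-11; [OH⁻] = √(Kb × [A⁻]) = 2.4424e-06; pOH = 5.61; pH = 14 - pOH = 8.39.

V = 46.4 mL, pH = 8.39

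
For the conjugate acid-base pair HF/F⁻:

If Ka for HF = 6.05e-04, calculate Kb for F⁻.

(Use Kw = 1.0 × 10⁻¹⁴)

For a conjugate pair Ka × Kb = Kw, so Kb = Kw/Ka = 1.0 × 10⁻¹⁴ / 6.05e-04 = 1.65e-11.

K_b = 1.65e-11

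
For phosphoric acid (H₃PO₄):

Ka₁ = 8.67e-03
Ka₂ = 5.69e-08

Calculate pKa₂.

pKa₂ = -log(Ka₂) = -log(5.69e-08) = 7.24.

pK_{a2} = 7.24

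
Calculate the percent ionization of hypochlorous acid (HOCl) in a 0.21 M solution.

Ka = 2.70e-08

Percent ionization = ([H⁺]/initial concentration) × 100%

Using Ka equilibrium: x² + Ka×x - Ka×C = 0. Solving: [H⁺] = 7.5286e-05. Percent = (7.5286e-05/0.21) × 100

Percent ionization = 0.0359%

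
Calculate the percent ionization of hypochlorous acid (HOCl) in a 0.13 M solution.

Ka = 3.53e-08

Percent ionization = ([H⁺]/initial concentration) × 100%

Using Ka equilibrium: x² + Ka×x - Ka×C = 0. Solving: [H⁺] = 6.7725e-05. Percent = (6.7725e-05/0.13) × 100

Percent ionization = 0.0521%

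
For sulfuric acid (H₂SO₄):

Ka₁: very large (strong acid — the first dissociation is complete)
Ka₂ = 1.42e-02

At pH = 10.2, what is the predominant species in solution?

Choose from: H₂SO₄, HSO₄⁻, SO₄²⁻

The first dissociation is complete, so H₂SO₄ itself is never the predominant species in water; pKa₂ = -log(1.42e-02) = 1.85. For a polyprotic acid the predominant species crosses at each pKa: below pKa_n the protonated form dominates, above it the deprotonated form does. At pH = 10.2, the predominant species is SO₄²⁻.

SO₄²⁻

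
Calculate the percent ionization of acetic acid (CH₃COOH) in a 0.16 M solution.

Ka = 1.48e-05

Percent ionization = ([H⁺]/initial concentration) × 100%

Using Ka equilibrium: x² + Ka×x - Ka×C = 0. Solving: [H⁺] = 1.5314e-03. Percent = (1.5314e-03/0.16) × 100

Percent ionization = 0.957%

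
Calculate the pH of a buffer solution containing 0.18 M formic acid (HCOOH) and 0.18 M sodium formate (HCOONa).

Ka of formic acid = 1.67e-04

pKa = -log(1.67e-04) = 3.78. pH = pKa + log([A⁻]/[HA]) = 3.78 + log(0.18/0.18)

pH = 3.78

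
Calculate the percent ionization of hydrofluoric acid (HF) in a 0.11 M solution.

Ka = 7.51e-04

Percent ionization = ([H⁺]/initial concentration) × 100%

Using Ka equilibrium: x² + Ka×x - Ka×C = 0. Solving: [H⁺] = 8.7213e-03. Percent = (8.7213e-03/0.11) × 100

Percent ionization = 7.93%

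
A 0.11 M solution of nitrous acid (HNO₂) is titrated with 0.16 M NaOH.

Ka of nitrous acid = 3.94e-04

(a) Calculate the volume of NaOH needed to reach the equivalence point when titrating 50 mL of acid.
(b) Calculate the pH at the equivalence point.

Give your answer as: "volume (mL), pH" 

moles acid = 0.11 × 50/1000 = 0.0055 mol; V_base = moles/0.16 × 1000 = 34.4 mL. At equivalence only the conjugate base is present: [A⁻] = 0.0055/0.084 = 6.5185e-02 M. Kb = Kw/Ka = 2.54e-11; [OH⁻] = √(Kb × [A⁻]) = 1.2863e-06; pOH = 5.89; pH = 14 - pOH = 8.11.

V = 34.4 mL, pH = 8.11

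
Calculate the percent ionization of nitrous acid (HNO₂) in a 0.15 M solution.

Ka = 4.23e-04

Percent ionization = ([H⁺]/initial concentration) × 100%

Using Ka equilibrium: x² + Ka×x - Ka×C = 0. Solving: [H⁺] = 7.7569e-03. Percent = (7.7569e-03/0.15) × 100

Percent ionization = 5.17%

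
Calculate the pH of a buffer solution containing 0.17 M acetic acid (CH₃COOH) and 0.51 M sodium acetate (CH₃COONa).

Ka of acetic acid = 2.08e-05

pKa = -log(2.08e-05) = 4.68. pH = pKa + log([A⁻]/[HA]) = 4.68 + log(0.51/0.17)

pH = 5.16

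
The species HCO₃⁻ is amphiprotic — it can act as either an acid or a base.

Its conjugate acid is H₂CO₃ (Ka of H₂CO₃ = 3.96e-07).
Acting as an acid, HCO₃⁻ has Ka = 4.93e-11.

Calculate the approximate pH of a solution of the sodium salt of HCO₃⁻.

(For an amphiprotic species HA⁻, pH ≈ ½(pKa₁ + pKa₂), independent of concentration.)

pKa₁ = -log(3.96e-07) = 6.40; pKa₂ = -log(4.93e-11) = 10.31. For an amphiprotic species, pH ≈ ½(pKa₁ + pKa₂) = ½(6.40 + 10.31) = 8.35.

pH = 8.35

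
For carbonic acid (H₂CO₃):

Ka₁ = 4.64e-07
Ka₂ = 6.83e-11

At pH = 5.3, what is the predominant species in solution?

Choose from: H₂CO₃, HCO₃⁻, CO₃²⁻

pKa₁ = 6.33, pKa₂ = 10.17. For a polyprotic acid the predominant species crosses at each pKa: below pKa_n the protonated form dominates, above it the deprotonated form does. At pH = 5.3, the predominant species is H₂CO₃.

H₂CO₃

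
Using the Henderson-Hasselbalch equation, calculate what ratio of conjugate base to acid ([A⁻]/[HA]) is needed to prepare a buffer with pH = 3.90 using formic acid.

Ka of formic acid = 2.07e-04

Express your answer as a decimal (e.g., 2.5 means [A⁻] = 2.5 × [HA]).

pKa = -log(2.07e-04) = 3.6840. pH = pKa + log([A⁻]/[HA]), so log([A⁻]/[HA]) = pH − pKa = 3.90 − 3.6840 = 0.2160. [A⁻]/[HA] = 10^(0.2160) = 1.64

[A⁻]/[HA] = 1.64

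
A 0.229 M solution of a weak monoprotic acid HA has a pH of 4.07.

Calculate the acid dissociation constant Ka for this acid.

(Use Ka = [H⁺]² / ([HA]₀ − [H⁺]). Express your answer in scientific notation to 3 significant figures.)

[H⁺] = 10^(−pH) = 10^(−4.07) = 8.511e-05 M. For HA ⇌ H⁺ + A⁻, Ka = [H⁺][A⁻]/[HA] = [H⁺]² / ([HA]₀ − [H⁺]) = (8.511e-05)² / (0.229 − 8.511e-05) = 3.16e-08.

K_a = 3.16e-08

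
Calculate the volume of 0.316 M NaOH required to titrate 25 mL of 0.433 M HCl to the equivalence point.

At equivalence: moles acid = moles base. moles HCl = 0.433 × 25/1000 = 0.01082 mol. V_base = moles / 0.316 × 1000 = 34.3 mL.

V_{base} = 34.3 mL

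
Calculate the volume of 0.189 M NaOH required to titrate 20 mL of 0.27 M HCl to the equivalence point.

At equivalence: moles acid = moles base. moles HCl = 0.27 × 20/1000 = 0.0054 mol. V_base = moles / 0.189 × 1000 = 28.6 mL.

V_{base} = 28.6 mL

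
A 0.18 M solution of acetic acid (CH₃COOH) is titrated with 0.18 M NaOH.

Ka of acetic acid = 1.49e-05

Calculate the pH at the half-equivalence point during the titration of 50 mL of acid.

At half-equivalence [HA] = [A⁻], so Henderson-Hasselbalch gives pH = pKa = -log(1.49e-05) = 4.83.

pH = pKa = 4.83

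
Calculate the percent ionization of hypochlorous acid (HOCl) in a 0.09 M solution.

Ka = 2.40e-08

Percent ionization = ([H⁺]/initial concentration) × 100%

Using Ka equilibrium: x² + Ka×x - Ka×C = 0. Solving: [H⁺] = 4.6464e-05. Percent = (4.6464e-05/0.09) × 100

Percent ionization = 0.0516%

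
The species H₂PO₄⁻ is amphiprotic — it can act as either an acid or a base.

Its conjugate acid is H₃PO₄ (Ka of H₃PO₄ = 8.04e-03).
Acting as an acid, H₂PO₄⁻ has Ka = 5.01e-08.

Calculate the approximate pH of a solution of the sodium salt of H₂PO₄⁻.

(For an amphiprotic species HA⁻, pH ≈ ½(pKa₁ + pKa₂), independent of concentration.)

pKa₁ = -log(8.04e-03) = 2.09; pKa₂ = -log(5.01e-08) = 7.30. For an amphiprotic species, pH ≈ ½(pKa₁ + pKa₂) = ½(2.09 + 7.30) = 4.70.

pH = 4.70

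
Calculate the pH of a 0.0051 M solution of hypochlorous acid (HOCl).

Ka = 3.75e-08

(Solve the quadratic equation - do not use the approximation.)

x² + Ka×x - Ka×C = 0. Using quadratic formula: [H⁺] = 1.3811e-05

pH = 4.86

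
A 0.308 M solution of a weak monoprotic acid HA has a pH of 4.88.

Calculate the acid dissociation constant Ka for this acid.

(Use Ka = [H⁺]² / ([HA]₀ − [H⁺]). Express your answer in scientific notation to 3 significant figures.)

[H⁺] = 10^(−pH) = 10^(−4.88) = 1.318e-05 M. For HA ⇌ H⁺ + A⁻, Ka = [H⁺][A⁻]/[HA] = [H⁺]² / ([HA]₀ − [H⁺]) = (1.318e-05)² / (0.308 − 1.318e-05) = 5.64e-10.

K_a = 5.64e-10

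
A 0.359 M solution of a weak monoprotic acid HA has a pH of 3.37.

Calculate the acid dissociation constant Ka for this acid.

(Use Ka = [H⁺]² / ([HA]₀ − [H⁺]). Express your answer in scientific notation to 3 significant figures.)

[H⁺] = 10^(−pH) = 10^(−3.37) = 4.266e-04 M. For HA ⇌ H⁺ + A⁻, Ka = [H⁺][A⁻]/[HA] = [H⁺]² / ([HA]₀ − [H⁺]) = (4.266e-04)² / (0.359 − 4.266e-04) = 5.07e-07.

K_a = 5.07e-07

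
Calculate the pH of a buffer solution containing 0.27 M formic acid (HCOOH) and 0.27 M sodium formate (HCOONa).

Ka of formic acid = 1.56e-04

pKa = -log(1.56e-04) = 3.81. pH = pKa + log([A⁻]/[HA]) = 3.81 + log(0.27/0.27)

pH = 3.81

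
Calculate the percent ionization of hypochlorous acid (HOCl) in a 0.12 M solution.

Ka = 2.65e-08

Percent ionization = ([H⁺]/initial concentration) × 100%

Using Ka equilibrium: x² + Ka×x - Ka×C = 0. Solving: [H⁺] = 5.6378e-05. Percent = (5.6378e-05/0.12) × 100

Percent ionization = 0.047%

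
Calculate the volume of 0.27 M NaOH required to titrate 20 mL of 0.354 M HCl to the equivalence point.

At equivalence: moles acid = moles base. moles HCl = 0.354 × 20/1000 = 0.00708 mol. V_base = moles / 0.27 × 1000 = 26.2 mL.

V_{base} = 26.2 mL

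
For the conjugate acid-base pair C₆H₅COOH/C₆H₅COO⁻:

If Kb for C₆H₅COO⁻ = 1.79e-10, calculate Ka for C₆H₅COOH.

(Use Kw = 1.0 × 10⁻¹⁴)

For a conjugate pair Ka × Kb = Kw, so Ka = Kw/Kb = 1.0 × 10⁻¹⁴ / 1.79e-10 = 5.59e-05.

K_a = 5.59e-05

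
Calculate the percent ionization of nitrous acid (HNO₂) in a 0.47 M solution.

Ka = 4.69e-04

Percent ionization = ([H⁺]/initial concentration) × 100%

Using Ka equilibrium: x² + Ka×x - Ka×C = 0. Solving: [H⁺] = 1.4614e-02. Percent = (1.4614e-02/0.47) × 100

Percent ionization = 3.11%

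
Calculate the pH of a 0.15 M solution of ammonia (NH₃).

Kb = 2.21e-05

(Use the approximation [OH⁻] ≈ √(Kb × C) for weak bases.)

[OH⁻] = √(Kb × C) = √(2.21e-05 × 0.15) = 1.8207e-03. pOH = 2.74, pH = 14 - pOH

pH = 11.26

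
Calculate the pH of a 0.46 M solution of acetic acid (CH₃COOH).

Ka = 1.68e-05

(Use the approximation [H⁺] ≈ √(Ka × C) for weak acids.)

[H⁺] = √(Ka × C) = √(1.68e-05 × 0.46) = 2.7799e-03. pH = -log(2.7799e-03)

pH = 2.56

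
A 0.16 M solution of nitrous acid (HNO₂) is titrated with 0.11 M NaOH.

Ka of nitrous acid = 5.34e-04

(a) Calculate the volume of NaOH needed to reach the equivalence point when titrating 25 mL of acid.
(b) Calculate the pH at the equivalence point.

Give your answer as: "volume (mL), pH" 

moles acid = 0.16 × 25/1000 = 0.004 mol; V_base = moles/0.11 × 1000 = 36.4 mL. At equivalence only the conjugate base is present: [A⁻] = 0.004/0.061 = 6.5185e-02 M. Kb = Kw/Ka = 1.87e-11; [OH⁻] = √(Kb × [A⁻]) = 1.1049e-06; pOH = 5.96; pH = 14 - pOH = 8.04.

V = 36.4 mL, pH = 8.04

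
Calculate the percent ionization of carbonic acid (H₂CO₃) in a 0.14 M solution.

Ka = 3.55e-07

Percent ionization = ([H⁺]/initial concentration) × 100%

Using Ka equilibrium: x² + Ka×x - Ka×C = 0. Solving: [H⁺] = 2.2276e-04. Percent = (2.2276e-04/0.14) × 100

Percent ionization = 0.159%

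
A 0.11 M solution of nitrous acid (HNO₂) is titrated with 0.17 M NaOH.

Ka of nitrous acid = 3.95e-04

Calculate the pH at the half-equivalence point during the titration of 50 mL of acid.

At half-equivalence [HA] = [A⁻], so Henderson-Hasselbalch gives pH = pKa = -log(3.95e-04) = 3.40.

pH = pKa = 3.40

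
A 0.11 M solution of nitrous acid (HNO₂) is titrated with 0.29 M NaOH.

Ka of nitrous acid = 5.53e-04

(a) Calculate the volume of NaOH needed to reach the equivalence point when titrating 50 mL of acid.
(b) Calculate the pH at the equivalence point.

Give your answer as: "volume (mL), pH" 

moles acid = 0.11 × 50/1000 = 0.0055 mol; V_base = moles/0.29 × 1000 = 19.0 mL. At equivalence only the conjugate base is present: [A⁻] = 0.0055/0.069 = 7.9750e-02 M. Kb = Kw/Ka = 1.81e-11; [OH⁻] = √(Kb × [A⁻]) = 1.2009e-06; pOH = 5.92; pH = 14 - pOH = 8.08.

V = 19.0 mL, pH = 8.08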